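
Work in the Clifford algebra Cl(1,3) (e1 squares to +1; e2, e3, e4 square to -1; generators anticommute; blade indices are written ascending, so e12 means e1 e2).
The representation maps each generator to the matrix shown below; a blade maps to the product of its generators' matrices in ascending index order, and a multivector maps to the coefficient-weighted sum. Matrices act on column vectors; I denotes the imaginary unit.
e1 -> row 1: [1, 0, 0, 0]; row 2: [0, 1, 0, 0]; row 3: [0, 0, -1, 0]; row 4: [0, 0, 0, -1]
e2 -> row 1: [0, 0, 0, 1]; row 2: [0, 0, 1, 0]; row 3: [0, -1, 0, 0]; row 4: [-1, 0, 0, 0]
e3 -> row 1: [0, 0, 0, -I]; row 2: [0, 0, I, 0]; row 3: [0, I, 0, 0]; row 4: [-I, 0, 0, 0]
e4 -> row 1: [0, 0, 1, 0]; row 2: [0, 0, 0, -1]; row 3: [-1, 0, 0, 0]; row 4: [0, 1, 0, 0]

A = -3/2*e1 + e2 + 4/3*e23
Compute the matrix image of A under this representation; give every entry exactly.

Bivector images (products of the table entries): rho(e23) = rho(e2)rho(e3) = row 1: [-I, 0, 0, 0]; row 2: [0, I, 0, 0]; row 3: [0, 0, -I, 0]; row 4: [0, 0, 0, I].
M = (-3/2)*rho(e1) + (1)*rho(e2) + (4/3)*rho(e23), summed entrywise:
Answer: row 1: [-3/2 - 4*I/3, 0, 0, 1]; row 2: [0, -3/2 + 4*I/3, 1, 0]; row 3: [0, -1, 3/2 - 4*I/3, 0]; row 4: [-1, 0, 0, 3/2 + 4*I/3]


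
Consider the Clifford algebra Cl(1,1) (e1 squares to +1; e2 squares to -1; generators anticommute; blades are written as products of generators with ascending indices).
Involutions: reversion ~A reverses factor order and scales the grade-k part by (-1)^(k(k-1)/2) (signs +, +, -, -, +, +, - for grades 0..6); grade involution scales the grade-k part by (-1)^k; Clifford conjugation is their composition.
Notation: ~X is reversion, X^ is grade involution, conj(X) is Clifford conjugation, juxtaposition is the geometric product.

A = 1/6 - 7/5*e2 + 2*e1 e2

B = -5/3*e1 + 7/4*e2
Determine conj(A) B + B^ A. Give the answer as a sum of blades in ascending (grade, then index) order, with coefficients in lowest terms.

first term: -49/20 + 29/9*e1 - 73/24*e2 + 7/3*e1 e2
second term: -49/20 - 29/9*e1 + 73/24*e2 - 7/3*e1 e2
Answer: -49/10


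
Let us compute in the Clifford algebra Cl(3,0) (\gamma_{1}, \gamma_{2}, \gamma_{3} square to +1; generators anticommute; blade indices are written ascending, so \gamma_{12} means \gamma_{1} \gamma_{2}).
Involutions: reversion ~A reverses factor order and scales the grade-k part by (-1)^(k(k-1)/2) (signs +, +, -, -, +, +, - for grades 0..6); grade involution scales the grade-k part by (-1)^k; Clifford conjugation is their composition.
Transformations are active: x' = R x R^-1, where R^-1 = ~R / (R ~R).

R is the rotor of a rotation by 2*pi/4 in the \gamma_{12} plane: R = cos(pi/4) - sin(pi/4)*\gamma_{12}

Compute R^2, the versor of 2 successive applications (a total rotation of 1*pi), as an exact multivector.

Rotor phase runs at HALF the rotation angle; powers of one rotor simply add phase, so after 2 steps in \gamma_{12} the phase is 2*pi/4 = \frac{\pi}{2} and R^2 = cos(\frac{\pi}{2}) - sin(\frac{\pi}{2})*\gamma_{12}.
cos(\frac{\pi}{2}) = 0 and sin(\frac{\pi}{2}) = 1, so R^2 = -\gamma_{12}. The net rotation is 1*pi; the rotor keeps the half-angle phase exactly.
Answer: -\gamma_{12}


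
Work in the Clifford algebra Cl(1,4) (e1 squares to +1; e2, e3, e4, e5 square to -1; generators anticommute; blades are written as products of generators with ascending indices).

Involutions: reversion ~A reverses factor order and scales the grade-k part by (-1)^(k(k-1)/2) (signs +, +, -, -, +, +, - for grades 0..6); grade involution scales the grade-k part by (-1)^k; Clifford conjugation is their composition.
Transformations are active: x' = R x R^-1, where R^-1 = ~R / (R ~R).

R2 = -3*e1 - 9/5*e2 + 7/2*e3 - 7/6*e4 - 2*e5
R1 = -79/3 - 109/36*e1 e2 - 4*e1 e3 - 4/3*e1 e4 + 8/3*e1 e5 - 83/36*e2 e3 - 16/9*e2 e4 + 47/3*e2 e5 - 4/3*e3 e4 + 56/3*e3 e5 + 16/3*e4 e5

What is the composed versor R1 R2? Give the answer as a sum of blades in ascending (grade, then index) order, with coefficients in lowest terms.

Distribute over the terms of R2 (each basis-blade product reordered to ascending indices, repeated generators contracted through their squares):
R1 (-3*e1) = 79*e1 - 109/12*e2 - 12*e3 - 4*e4 + 8*e5 + 83/12*e1 e2 e3 + 16/3*e1 e2 e4 - 47*e1 e2 e5 + 4*e1 e3 e4 - 56*e1 e3 e5 - 16*e1 e4 e5
R1 (-9/5*e2) = -109/20*e1 + 237/5*e2 + 83/20*e3 + 16/5*e4 - 141/5*e5 - 36/5*e1 e2 e3 - 12/5*e1 e2 e4 + 24/5*e1 e2 e5 + 12/5*e2 e3 e4 - 168/5*e2 e3 e5 - 48/5*e2 e4 e5
R1 (7/2*e3) = 14*e1 + 581/72*e2 - 553/6*e3 - 14/3*e4 + 196/3*e5 - 763/72*e1 e2 e3 + 14/3*e1 e3 e4 - 28/3*e1 e3 e5 + 56/9*e2 e3 e4 - 329/6*e2 e3 e5 + 56/3*e3 e4 e5
R1 (-7/6*e4) = -14/9*e1 - 56/27*e2 - 14/9*e3 + 553/18*e4 - 56/9*e5 + 763/216*e1 e2 e4 + 14/3*e1 e3 e4 + 28/9*e1 e4 e5 + 581/216*e2 e3 e4 + 329/18*e2 e4 e5 + 196/9*e3 e4 e5
R1 (-2*e5) = 16/3*e1 + 94/3*e2 + 112/3*e3 + 32/3*e4 + 158/3*e5 + 109/18*e1 e2 e5 + 8*e1 e3 e5 + 8/3*e1 e4 e5 + 83/18*e2 e3 e5 + 32/9*e2 e4 e5 + 8/3*e3 e4 e5
Summing the partial products and collecting blades:
Answer: 16439/180*e1 + 81697/1080*e2 - 11563/180*e3 + 3233/90*e4 + 4121/45*e5 - 3917/360*e1 e2 e3 + 6983/1080*e1 e2 e4 - 3253/90*e1 e2 e5 + 40/3*e1 e3 e4 - 172/3*e1 e3 e5 - 92/9*e1 e4 e5 + 12217/1080*e2 e3 e4 - 3772/45*e2 e3 e5 + 367/30*e2 e4 e5 + 388/9*e3 e4 e5


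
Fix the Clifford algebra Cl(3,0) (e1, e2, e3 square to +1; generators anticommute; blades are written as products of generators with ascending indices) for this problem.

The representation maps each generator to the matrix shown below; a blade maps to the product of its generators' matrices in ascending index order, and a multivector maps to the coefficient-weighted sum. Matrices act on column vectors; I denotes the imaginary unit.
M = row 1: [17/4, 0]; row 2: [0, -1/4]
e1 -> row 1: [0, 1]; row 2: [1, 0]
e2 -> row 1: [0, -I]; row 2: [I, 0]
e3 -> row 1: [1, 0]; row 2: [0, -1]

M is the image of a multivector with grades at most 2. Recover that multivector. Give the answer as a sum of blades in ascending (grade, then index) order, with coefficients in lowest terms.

Method: 1, rho(e1), rho(e2), rho(e3) form a trace-orthogonal basis of the 2x2 complex matrices (tr(X Y) = 2 if X = Y, else 0), so M = m0*1 + m1*rho(e1) + m2*rho(e2) + m3*rho(e3) with m0 = tr(M)/2 = 2, m1 = tr(M rho(e1))/2 = 0, m2 = tr(M rho(e2))/2 = 0, m3 = tr(M rho(e3))/2 = 9/4.
Multiplying table entries, the bivector images are rho(e1 e2) = I*rho(e3), rho(e1 e3) = -I*rho(e2), rho(e2 e3) = I*rho(e1); with real blade coefficients the real parts of m0..m3 are the coefficients of 1, e1, e2, e3 and the imaginary parts give the bivectors (e2 e3: Im m1, e1 e3: -Im m2, e1 e2: Im m3).
Answer: 2 + 9/4*e3


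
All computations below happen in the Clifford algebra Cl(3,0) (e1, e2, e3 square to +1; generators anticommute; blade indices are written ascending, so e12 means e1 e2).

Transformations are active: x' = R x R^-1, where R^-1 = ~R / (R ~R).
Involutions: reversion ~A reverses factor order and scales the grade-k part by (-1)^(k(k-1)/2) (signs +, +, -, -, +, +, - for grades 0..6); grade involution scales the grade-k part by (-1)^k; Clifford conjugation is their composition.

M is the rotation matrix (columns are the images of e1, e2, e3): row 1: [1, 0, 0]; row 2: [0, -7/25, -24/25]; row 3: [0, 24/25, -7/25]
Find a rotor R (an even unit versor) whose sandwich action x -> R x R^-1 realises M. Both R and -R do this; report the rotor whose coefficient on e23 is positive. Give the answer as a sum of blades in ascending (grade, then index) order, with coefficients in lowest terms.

Method: write R = a + b12*e12 + b13*e13 + b23*e23 with a^2 + b12^2 + b13^2 + b23^2 = 1 (so R^-1 = ~R). Expanding the columns R e_j ~R gives tr M = 4a^2 - 1 and, from the antisymmetric part, M21 - M12 = -4a*b12, M13 - M31 = 4a*b13, M32 - M23 = -4a*b23.
Here tr M = 11/25, so a^2 = (1 + tr M)/4 = 9/25 and a = ±3/5. Taking a = 3/5: M21 - M12 = 0, M13 - M31 = 0, M32 - M23 = 48/25, giving b12 = 0, b13 = 0, b23 = -4/5, i.e. R = 3/5 - 4/5*e23.
Its e23 coefficient is negative, so report the other preimage -R.
Answer: -3/5 + 4/5*e23. Why the constraint matters: R and -R act identically through the sandwich — M has trace 11/25 either way — so only the sign condition on e23 picks one of the two preimages.


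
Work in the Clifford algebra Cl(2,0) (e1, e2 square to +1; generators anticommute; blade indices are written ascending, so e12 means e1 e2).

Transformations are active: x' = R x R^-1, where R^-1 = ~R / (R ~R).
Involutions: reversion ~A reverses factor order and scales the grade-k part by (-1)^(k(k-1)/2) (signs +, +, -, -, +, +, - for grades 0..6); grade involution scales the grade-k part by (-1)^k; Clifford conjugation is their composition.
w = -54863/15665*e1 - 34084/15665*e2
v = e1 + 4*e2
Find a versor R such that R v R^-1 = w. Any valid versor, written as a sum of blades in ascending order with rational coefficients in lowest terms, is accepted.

Construction: equal norms (both 17) license R = v + w = -39198/15665*e1 + 28576/15665*e2 — nothing changes along that direction, while (v - w)/2 changes sign, so v maps onto w.
Answer: -39198/15665*e1 + 28576/15665*e2


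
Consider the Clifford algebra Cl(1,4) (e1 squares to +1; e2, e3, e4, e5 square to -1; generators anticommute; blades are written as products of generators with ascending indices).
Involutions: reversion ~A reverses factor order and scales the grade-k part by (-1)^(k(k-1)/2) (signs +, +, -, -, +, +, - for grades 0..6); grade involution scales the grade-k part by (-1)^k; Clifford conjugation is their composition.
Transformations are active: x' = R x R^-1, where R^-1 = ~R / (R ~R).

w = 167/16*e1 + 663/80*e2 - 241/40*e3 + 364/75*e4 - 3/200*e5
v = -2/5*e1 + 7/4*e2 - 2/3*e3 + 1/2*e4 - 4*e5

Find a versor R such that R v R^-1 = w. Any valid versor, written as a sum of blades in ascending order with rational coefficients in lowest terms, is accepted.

Reasoning: v^2 = w^2 = -70549/3600 since conjugation preserves the quadratic form; R = v + w = 803/80*e1 + 803/80*e2 - 803/120*e3 + 803/150*e4 - 803/200*e5 is then valid when invertible, keeping its own part and reversing (v - w)/2.
Answer: 803/80*e1 + 803/80*e2 - 803/120*e3 + 803/150*e4 - 803/200*e5


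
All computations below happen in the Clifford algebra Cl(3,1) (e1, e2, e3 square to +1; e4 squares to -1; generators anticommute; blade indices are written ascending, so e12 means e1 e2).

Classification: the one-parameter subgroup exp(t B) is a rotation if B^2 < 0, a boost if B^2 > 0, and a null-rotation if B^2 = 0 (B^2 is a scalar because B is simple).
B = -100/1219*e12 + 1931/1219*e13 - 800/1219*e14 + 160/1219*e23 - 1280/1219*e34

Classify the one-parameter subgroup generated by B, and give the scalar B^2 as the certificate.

B^2 term by term: the squares give (-100/1219)^2*(e12)^2 + (1931/1219)^2*(e13)^2 + (-800/1219)^2*(e14)^2 + (160/1219)^2*(e23)^2 + (-1280/1219)^2*(e34)^2 = 10000/1485961*(-1) + 3728761/1485961*(-1) + 640000/1485961*(+1) + 25600/1485961*(-1) + 1638400/1485961*(+1) = -1 (each basis 2-blade squares to minus the product of its generators' squares); cross terms between blades sharing an index anticommute and cancel; the commuting (index-disjoint) pairs give grade-4 terms 2*c*c'*(blade product), which cancel blade by blade — e1234: 256000/1485961 - 256000/1485961 = 0 — confirming B is simple. So B^2 = -1.
Answer: rotation, certificate B^2 = -1. The invariant at work: B^2 = -1 is unchanged by conjugation, hence its sign classifies the subgroup whatever basis B is written in.


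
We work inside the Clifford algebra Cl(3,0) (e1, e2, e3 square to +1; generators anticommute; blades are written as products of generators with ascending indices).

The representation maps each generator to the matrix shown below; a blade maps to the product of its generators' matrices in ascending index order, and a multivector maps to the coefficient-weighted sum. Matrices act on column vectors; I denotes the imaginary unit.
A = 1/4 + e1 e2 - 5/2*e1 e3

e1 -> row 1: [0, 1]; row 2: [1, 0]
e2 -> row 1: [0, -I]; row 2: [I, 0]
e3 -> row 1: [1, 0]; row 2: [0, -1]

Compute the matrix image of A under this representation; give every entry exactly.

Bivector images (products of the table entries): rho(e1 e2) = rho(e1)rho(e2) = row 1: [I, 0]; row 2: [0, -I]; rho(e1 e3) = rho(e1)rho(e3) = row 1: [0, -1]; row 2: [1, 0].
M = (1/4)*1 + (1)*rho(e1 e2) + (-5/2)*rho(e1 e3), summed entrywise (1 is the identity matrix):
Answer: row 1: [1/4 + I, 5/2]; row 2: [-5/2, 1/4 - I]


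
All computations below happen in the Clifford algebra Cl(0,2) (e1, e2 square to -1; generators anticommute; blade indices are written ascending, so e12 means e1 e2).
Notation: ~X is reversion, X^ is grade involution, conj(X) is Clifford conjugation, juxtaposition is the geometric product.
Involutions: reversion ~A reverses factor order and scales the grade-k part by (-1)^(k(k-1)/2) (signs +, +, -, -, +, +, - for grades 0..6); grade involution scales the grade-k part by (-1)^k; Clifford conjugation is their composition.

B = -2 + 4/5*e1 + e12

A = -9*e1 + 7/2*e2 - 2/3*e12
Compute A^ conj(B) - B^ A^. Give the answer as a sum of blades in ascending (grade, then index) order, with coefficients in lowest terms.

first term: 98/15 - 29/2*e1 + 248/15*e2 - 22/15*e12
second term: 118/15 - 29/2*e1 + 232/15*e2 + 62/15*e12
Answer: -4/3 + 16/15*e2 - 28/5*e12


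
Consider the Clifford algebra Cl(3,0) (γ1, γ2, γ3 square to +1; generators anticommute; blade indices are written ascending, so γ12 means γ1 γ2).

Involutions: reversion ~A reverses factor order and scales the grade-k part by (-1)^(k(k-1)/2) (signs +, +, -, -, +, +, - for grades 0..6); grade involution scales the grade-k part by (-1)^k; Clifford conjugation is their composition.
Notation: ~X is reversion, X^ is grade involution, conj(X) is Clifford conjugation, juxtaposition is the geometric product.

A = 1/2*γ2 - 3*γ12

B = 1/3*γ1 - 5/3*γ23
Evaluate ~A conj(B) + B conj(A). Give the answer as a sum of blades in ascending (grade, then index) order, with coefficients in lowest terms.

first term: γ2 + 5/6*γ3 + 1/6*γ12 + 5*γ13
second term: γ2 - 5/6*γ3 - 1/6*γ12 + 5*γ13
Answer: 2*γ2 + 10*γ13


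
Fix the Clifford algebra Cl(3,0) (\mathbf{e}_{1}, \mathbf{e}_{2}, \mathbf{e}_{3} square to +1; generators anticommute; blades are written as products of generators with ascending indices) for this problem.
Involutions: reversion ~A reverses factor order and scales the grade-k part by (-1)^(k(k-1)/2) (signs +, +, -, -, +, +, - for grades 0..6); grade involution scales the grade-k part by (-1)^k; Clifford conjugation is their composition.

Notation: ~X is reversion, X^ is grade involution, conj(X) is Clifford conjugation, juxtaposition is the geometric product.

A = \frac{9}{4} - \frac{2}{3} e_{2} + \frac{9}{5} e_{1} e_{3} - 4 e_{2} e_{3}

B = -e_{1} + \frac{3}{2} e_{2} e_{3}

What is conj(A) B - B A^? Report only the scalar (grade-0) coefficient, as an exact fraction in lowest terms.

first term: -6 - \frac{9}{4} e_{1} - \frac{4}{5} e_{3} + \frac{101}{30} e_{1} e_{2} + \frac{27}{8} e_{2} e_{3} - 4 e_{1} e_{2} e_{3}
second term: 6 - \frac{9}{4} e_{1} - \frac{14}{5} e_{3} + \frac{61}{30} e_{1} e_{2} + \frac{27}{8} e_{2} e_{3} + 4 e_{1} e_{2} e_{3}
Answer: -12


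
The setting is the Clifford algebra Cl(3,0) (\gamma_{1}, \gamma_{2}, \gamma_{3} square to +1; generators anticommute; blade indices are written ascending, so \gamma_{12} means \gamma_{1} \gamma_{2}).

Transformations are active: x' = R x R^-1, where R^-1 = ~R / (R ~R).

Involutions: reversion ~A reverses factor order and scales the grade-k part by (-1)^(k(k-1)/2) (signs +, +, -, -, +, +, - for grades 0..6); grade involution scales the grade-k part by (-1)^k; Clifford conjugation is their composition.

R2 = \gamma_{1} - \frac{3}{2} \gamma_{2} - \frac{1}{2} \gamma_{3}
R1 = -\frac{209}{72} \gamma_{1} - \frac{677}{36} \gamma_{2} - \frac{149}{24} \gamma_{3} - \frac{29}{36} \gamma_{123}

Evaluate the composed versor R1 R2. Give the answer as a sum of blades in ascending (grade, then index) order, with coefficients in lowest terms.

Distribute over the terms of R2 (each basis-blade product reordered to ascending indices, repeated generators contracted through their squares):
R1 (\gamma_{1}) = -\frac{209}{72} + \frac{677}{36} \gamma_{12} + \frac{149}{24} \gamma_{13} - \frac{29}{36} \gamma_{23}
R1 (-\frac{3}{2} \gamma_{2}) = \frac{677}{24} + \frac{209}{48} \gamma_{12} - \frac{29}{24} \gamma_{13} - \frac{149}{16} \gamma_{23}
R1 (-\frac{1}{2} \gamma_{3}) = \frac{149}{48} + \frac{29}{72} \gamma_{12} + \frac{209}{144} \gamma_{13} + \frac{677}{72} \gamma_{23}
Summing the partial products and collecting blades:
Answer: \frac{4091}{144} + \frac{377}{16} \gamma_{12} + \frac{929}{144} \gamma_{13} - \frac{103}{144} \gamma_{23}


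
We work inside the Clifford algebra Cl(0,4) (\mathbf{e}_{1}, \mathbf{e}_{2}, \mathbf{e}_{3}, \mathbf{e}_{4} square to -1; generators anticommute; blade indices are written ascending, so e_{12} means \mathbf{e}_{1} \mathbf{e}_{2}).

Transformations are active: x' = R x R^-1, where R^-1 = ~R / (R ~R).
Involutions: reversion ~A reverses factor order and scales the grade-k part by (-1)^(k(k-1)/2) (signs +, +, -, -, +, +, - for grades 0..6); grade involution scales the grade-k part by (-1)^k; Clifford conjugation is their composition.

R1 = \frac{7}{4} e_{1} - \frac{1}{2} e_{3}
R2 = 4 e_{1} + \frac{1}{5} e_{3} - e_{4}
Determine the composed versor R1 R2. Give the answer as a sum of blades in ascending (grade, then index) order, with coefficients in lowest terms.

Distribute over the terms of R1 (each basis-blade product reordered to ascending indices, repeated generators contracted through their squares):
(\frac{7}{4} e_{1}) R2 = -7 + \frac{7}{20} e_{13} - \frac{7}{4} e_{14}
(-\frac{1}{2} e_{3}) R2 = \frac{1}{10} + 2 e_{13} + \frac{1}{2} e_{34}
Summing the partial products and collecting blades:
Answer: -\frac{69}{10} + \frac{47}{20} e_{13} - \frac{7}{4} e_{14} + \frac{1}{2} e_{34}


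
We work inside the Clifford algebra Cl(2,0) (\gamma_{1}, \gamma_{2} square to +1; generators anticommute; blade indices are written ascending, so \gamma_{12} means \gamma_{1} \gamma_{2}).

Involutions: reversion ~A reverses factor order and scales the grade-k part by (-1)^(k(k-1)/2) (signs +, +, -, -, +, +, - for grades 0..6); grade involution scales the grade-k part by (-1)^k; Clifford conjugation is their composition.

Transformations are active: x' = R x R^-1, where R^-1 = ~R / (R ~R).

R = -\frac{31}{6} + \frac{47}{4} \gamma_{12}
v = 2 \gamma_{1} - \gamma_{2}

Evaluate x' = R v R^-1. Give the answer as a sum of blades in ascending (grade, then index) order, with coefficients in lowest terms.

~R = -\frac{31}{6} - \frac{47}{4} \gamma_{12}, and R ~R = \frac{23725}{144}, so R^-1 = ~R / (\frac{23725}{144}).
R v = -\frac{265}{12} \gamma_{1} - \frac{55}{3} \gamma_{2}
Answer: -\frac{2918}{4745} \gamma_{1} + \frac{10201}{4745} \gamma_{2}


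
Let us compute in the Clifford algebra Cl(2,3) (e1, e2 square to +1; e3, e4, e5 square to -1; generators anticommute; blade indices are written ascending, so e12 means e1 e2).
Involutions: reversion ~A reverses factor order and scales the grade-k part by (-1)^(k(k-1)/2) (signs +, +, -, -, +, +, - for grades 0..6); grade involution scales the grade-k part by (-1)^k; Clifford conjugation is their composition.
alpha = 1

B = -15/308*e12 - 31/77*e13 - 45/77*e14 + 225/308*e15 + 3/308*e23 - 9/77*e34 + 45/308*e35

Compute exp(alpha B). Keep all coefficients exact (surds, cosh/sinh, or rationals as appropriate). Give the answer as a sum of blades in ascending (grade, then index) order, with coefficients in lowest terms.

B^2 term by term: the squares give (-15/308)^2*(e12)^2 + (-31/77)^2*(e13)^2 + (-45/77)^2*(e14)^2 + (225/308)^2*(e15)^2 + (3/308)^2*(e23)^2 + (-9/77)^2*(e34)^2 + (45/308)^2*(e35)^2 = 225/94864*(-1) + 961/5929*(+1) + 2025/5929*(+1) + 50625/94864*(+1) + 9/94864*(+1) + 81/5929*(-1) + 2025/94864*(-1) = 1 (each basis 2-blade squares to minus the product of its generators' squares); cross terms between blades sharing an index anticommute and cancel; the commuting (index-disjoint) pairs give grade-4 terms 2*c*c'*(blade product), which cancel blade by blade — e1234: 135/11858 - 135/11858 = 0; e1235: -675/47432 + 675/47432 = 0; e1345: 2025/11858 - 2025/11858 = 0 — confirming B is simple. So B^2 = 1.
B^2 = 1 — the positive square puts this in the hyperbolic regime; l = 1, alpha*l = 1, so exp(alpha B) = cosh(1) + (sinh(1)/1)*B = cosh(1) + (sinh(1))*B.
Answer: cosh(1) - 15*sinh(1)/308*e12 - 31*sinh(1)/77*e13 - 45*sinh(1)/77*e14 + 225*sinh(1)/308*e15 + 3*sinh(1)/308*e23 - 9*sinh(1)/77*e34 + 45*sinh(1)/308*e35


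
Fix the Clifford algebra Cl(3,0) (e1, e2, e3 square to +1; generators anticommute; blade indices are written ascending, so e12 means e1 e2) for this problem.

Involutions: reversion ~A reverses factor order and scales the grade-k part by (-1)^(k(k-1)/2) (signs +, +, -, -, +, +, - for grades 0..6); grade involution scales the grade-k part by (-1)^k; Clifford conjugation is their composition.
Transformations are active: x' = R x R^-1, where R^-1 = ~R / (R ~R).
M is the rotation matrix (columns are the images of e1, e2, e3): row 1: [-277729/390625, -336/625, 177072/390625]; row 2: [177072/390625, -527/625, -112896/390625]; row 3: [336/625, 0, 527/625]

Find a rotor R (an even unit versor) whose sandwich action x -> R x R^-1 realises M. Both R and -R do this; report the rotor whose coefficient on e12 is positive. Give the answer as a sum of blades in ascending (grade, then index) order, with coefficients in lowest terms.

Method: write R = a + b12*e12 + b13*e13 + b23*e23 with a^2 + b12^2 + b13^2 + b23^2 = 1 (so R^-1 = ~R). Expanding the columns R e_j ~R gives tr M = 4a^2 - 1 and, from the antisymmetric part, M21 - M12 = -4a*b12, M13 - M31 = 4a*b13, M32 - M23 = -4a*b23.
Here tr M = -277729/390625, so a^2 = (1 + tr M)/4 = 28224/390625 and a = ±168/625. Taking a = 168/625: M21 - M12 = 387072/390625, M13 - M31 = -32928/390625, M32 - M23 = 112896/390625, giving b12 = -576/625, b13 = -49/625, b23 = -168/625, i.e. R = 168/625 - 576/625*e12 - 49/625*e13 - 168/625*e23.
Its e12 coefficient is negative, so report the other preimage -R.
Answer: -168/625 + 576/625*e12 + 49/625*e13 + 168/625*e23. Why the constraint matters: R and -R act identically through the sandwich — M has trace -277729/390625 either way — so only the sign condition on e12 picks one of the two preimages.


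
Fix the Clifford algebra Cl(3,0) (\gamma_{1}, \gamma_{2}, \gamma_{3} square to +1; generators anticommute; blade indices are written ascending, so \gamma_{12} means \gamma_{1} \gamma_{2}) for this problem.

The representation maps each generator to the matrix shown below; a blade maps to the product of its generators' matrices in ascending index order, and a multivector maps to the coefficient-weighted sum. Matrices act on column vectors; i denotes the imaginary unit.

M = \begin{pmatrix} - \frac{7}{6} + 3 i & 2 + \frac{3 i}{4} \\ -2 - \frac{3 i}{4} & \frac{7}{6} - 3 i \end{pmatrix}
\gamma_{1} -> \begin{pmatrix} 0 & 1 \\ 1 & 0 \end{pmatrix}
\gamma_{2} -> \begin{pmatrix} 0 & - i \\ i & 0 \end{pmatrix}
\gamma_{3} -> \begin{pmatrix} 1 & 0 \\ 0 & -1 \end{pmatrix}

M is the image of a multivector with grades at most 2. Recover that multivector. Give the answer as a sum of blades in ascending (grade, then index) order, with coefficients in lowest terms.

Method: 1, rho(\gamma_{1}), rho(\gamma_{2}), rho(\gamma_{3}) form a trace-orthogonal basis of the 2x2 complex matrices (tr(X Y) = 2 if X = Y, else 0), so M = m0*1 + m1*rho(\gamma_{1}) + m2*rho(\gamma_{2}) + m3*rho(\gamma_{3}) with m0 = tr(M)/2 = 0, m1 = tr(M rho(\gamma_{1}))/2 = 0, m2 = tr(M rho(\gamma_{2}))/2 = - \frac{3}{4} + 2 i, m3 = tr(M rho(\gamma_{3}))/2 = - \frac{7}{6} + 3 i.
Multiplying table entries, the bivector images are rho(\gamma_{12}) = i*rho(\gamma_{3}), rho(\gamma_{13}) = -i*rho(\gamma_{2}), rho(\gamma_{23}) = i*rho(\gamma_{1}); with real blade coefficients the real parts of m0..m3 are the coefficients of 1, \gamma_{1}, \gamma_{2}, \gamma_{3} and the imaginary parts give the bivectors (\gamma_{23}: Im m1, \gamma_{13}: -Im m2, \gamma_{12}: Im m3).
Answer: -\frac{3}{4} \gamma_{2} - \frac{7}{6} \gamma_{3} + 3 \gamma_{12} - 2 \gamma_{13}


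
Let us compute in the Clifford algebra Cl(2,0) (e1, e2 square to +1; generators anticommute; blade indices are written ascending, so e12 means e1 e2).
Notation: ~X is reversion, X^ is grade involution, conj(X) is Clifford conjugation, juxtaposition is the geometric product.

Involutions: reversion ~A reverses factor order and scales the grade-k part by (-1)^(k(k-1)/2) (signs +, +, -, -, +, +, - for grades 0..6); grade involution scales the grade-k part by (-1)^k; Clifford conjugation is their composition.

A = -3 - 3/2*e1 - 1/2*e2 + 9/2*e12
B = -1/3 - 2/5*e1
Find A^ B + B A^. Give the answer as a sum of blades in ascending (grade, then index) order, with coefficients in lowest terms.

first term: 2/5 + 7/10*e1 + 49/30*e2 - 13/10*e12
second term: 2/5 + 7/10*e1 - 59/30*e2 - 17/10*e12
Answer: 4/5 + 7/5*e1 - 1/3*e2 - 3*e12


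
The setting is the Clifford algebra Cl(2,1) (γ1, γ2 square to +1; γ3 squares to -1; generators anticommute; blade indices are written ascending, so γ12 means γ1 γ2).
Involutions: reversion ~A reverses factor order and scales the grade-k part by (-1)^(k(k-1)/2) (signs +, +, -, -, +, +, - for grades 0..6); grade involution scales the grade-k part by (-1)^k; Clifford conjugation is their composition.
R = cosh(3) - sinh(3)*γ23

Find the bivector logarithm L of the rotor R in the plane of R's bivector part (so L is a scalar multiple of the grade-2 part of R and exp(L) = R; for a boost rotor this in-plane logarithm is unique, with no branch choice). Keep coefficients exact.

The scalar part of R is cosh(3), giving the rapidity magnitude (cosh is even); the bivector part supplies orientation, its quotient by sinh of the rapidity is the plane, and L = rapidity * plane — unique in that plane, since flipping both signs leaves L unchanged.
Concretely: cosh(rapidity) = cosh(3) gives rapidity = ±3, and since rapidity/sinh(rapidity) is even the sign is immaterial: L = (rapidity/sinh(rapidity)) * <R>_2 = (3/sinh(3)) * <R>_2.
Answer: -3*γ23


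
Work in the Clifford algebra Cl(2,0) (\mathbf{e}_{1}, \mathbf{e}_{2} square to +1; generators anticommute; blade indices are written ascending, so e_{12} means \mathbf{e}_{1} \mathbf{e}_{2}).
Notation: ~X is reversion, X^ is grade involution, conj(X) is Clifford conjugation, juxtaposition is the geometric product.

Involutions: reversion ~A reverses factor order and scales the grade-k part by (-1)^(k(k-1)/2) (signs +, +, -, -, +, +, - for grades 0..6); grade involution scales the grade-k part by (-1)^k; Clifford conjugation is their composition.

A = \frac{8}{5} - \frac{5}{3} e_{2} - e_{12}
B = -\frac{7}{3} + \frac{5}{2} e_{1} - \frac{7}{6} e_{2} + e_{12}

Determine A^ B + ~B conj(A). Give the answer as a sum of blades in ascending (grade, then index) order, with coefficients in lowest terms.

first term: -\frac{421}{90} + \frac{7}{2} e_{1} - \frac{293}{90} e_{2} - \frac{7}{30} e_{12}
second term: -\frac{421}{90} + \frac{7}{2} e_{1} - \frac{293}{90} e_{2} + \frac{7}{30} e_{12}
Answer: -\frac{421}{45} + 7 e_{1} - \frac{293}{45} e_{2}


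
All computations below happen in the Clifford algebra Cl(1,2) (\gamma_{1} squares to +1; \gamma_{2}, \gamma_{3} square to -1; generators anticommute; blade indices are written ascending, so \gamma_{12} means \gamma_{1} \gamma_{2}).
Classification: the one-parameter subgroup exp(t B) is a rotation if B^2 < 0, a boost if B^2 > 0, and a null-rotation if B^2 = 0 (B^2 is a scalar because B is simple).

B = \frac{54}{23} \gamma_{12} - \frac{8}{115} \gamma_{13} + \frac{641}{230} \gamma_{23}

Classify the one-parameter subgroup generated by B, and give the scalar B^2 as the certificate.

B^2 term by term: the squares give (\frac{54}{23})^2*(\gamma_{12})^2 + (-\frac{8}{115})^2*(\gamma_{13})^2 + (\frac{641}{230})^2*(\gamma_{23})^2 = \frac{2916}{529}*(+1) + \frac{64}{13225}*(+1) + \frac{410881}{52900}*(-1) = -\frac{9}{4} (each basis 2-blade squares to minus the product of its generators' squares); cross terms between blades sharing an index anticommute and cancel. So B^2 = -\frac{9}{4}.
Answer: rotation, certificate B^2 = -\frac{9}{4}. Check the certificate: B^2 = -\frac{9}{4}, and that sign is decisive whatever form B takes.


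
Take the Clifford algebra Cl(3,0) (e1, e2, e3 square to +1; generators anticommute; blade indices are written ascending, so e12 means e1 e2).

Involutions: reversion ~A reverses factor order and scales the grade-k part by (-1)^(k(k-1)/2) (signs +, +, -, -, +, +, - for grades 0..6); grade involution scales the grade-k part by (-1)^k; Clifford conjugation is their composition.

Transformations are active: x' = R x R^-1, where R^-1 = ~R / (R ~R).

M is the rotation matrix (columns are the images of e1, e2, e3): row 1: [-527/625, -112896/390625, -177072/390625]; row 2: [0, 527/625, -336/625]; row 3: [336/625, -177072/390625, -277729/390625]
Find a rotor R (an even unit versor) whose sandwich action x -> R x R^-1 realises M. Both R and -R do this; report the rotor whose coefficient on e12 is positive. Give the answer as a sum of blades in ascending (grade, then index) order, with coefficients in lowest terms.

Method: write R = a + b12*e12 + b13*e13 + b23*e23 with a^2 + b12^2 + b13^2 + b23^2 = 1 (so R^-1 = ~R). Expanding the columns R e_j ~R gives tr M = 4a^2 - 1 and, from the antisymmetric part, M21 - M12 = -4a*b12, M13 - M31 = 4a*b13, M32 - M23 = -4a*b23.
Here tr M = -277729/390625, so a^2 = (1 + tr M)/4 = 28224/390625 and a = ±168/625. Taking a = 168/625: M21 - M12 = 112896/390625, M13 - M31 = -387072/390625, M32 - M23 = 32928/390625, giving b12 = -168/625, b13 = -576/625, b23 = -49/625, i.e. R = 168/625 - 168/625*e12 - 576/625*e13 - 49/625*e23.
Its e12 coefficient is negative, so report the other preimage -R.
Answer: -168/625 + 168/625*e12 + 576/625*e13 + 49/625*e23. Recall the cover is two-to-one: with M of trace -277729/390625, both preimages act alike, and the stated e12 sign chooses the sheet.


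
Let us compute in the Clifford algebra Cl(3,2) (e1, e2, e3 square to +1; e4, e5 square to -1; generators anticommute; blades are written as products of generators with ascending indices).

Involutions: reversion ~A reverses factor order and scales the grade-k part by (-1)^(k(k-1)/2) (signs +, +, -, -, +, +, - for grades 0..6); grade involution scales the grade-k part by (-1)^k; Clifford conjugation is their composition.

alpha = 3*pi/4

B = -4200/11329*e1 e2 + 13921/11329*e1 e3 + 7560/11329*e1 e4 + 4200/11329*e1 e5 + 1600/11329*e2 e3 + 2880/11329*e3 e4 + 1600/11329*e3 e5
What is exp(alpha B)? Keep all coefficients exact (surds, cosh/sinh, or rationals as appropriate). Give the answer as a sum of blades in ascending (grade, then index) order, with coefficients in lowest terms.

B^2 term by term: the squares give (-4200/11329)^2*(e1 e2)^2 + (13921/11329)^2*(e1 e3)^2 + (7560/11329)^2*(e1 e4)^2 + (4200/11329)^2*(e1 e5)^2 + (1600/11329)^2*(e2 e3)^2 + (2880/11329)^2*(e3 e4)^2 + (1600/11329)^2*(e3 e5)^2 = 17640000/128346241*(-1) + 193794241/128346241*(-1) + 57153600/128346241*(+1) + 17640000/128346241*(+1) + 2560000/128346241*(-1) + 8294400/128346241*(+1) + 2560000/128346241*(+1) = -1 (each basis 2-blade squares to minus the product of its generators' squares); cross terms between blades sharing an index anticommute and cancel; the commuting (index-disjoint) pairs give grade-4 terms 2*c*c'*(blade product), which cancel blade by blade — e1 e2 e3 e4: -24192000/128346241 + 24192000/128346241 = 0; e1 e2 e3 e5: -13440000/128346241 + 13440000/128346241 = 0; e1 e3 e4 e5: -24192000/128346241 + 24192000/128346241 = 0 — confirming B is simple. So B^2 = -1.
B^2 = -1 — the series telescopes trigonometrically here: l = 1, alpha*l = 3*pi/4, so exp(alpha B) = cos(3*pi/4) + (sin(3*pi/4)/1)*B = -sqrt(2)/2 + (sqrt(2)/2)*B.
Answer: -sqrt(2)/2 - 2100*sqrt(2)/11329*e1 e2 + 13921*sqrt(2)/22658*e1 e3 + 3780*sqrt(2)/11329*e1 e4 + 2100*sqrt(2)/11329*e1 e5 + 800*sqrt(2)/11329*e2 e3 + 1440*sqrt(2)/11329*e3 e4 + 800*sqrt(2)/11329*e3 e5


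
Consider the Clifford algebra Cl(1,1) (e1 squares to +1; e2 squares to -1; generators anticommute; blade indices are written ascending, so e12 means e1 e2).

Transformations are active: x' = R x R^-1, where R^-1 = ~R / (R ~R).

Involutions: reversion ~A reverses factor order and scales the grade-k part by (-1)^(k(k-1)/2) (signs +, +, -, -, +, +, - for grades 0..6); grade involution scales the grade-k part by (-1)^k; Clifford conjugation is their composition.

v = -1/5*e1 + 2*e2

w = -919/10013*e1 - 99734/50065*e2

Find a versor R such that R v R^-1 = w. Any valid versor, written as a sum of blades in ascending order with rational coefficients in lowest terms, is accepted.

Construction: equal norms (both -99/25) license R = v + w = -14608/50065*e1 + 396/50065*e2 — nothing changes along that direction, while (v - w)/2 changes sign, so v maps onto w.
Answer: -14608/50065*e1 + 396/50065*e2


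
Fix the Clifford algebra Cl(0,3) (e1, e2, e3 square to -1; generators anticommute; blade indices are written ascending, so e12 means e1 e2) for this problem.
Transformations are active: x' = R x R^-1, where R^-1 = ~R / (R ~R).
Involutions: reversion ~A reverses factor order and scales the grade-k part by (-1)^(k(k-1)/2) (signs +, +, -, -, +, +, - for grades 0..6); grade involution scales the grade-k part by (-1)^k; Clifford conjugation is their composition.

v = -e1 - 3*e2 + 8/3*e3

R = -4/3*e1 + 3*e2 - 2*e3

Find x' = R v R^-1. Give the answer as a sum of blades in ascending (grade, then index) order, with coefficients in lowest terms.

~R = -4/3*e1 + 3*e2 - 2*e3, and R ~R = -133/9, so R^-1 = ~R / (-133/9).
R v = 13 + 7*e12 - 50/9*e13 + 2*e23
Answer: 445/133*e1 - 303/133*e2 + 340/399*e3


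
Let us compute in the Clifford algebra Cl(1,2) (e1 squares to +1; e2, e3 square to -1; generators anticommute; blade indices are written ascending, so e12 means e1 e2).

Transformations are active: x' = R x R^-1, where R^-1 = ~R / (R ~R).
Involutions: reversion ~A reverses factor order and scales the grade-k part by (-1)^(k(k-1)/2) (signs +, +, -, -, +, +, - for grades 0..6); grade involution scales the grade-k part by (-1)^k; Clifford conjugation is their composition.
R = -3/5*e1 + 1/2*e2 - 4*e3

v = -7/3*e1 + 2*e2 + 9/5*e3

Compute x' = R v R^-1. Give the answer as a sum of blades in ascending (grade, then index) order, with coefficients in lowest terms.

~R = -3/5*e1 + 1/2*e2 - 4*e3, and R ~R = -1589/100, so R^-1 = ~R / (-1589/100).
R v = 38/5 - 1/30*e12 - 781/75*e13 + 89/10*e23
Answer: 13859/4767*e1 - 3938/1589*e2 + 16099/7945*e3


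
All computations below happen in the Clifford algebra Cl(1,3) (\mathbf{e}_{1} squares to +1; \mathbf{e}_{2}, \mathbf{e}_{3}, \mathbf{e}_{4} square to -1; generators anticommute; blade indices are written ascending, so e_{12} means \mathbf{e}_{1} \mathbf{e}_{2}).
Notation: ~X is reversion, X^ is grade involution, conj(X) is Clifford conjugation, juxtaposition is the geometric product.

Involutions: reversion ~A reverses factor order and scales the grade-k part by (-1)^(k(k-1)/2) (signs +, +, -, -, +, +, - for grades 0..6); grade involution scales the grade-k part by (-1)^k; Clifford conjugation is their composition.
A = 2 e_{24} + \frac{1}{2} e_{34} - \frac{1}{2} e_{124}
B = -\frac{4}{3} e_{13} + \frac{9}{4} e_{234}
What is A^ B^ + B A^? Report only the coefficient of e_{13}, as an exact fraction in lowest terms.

first term: \frac{9}{8} e_{2} - \frac{9}{2} e_{3} - \frac{9}{8} e_{13} - \frac{2}{3} e_{14} + \frac{2}{3} e_{234} + \frac{8}{3} e_{1234}
second term: -\frac{9}{8} e_{2} + \frac{9}{2} e_{3} - \frac{9}{8} e_{13} + \frac{2}{3} e_{14} - \frac{2}{3} e_{234} + \frac{8}{3} e_{1234}
Answer: -\frac{9}{4}


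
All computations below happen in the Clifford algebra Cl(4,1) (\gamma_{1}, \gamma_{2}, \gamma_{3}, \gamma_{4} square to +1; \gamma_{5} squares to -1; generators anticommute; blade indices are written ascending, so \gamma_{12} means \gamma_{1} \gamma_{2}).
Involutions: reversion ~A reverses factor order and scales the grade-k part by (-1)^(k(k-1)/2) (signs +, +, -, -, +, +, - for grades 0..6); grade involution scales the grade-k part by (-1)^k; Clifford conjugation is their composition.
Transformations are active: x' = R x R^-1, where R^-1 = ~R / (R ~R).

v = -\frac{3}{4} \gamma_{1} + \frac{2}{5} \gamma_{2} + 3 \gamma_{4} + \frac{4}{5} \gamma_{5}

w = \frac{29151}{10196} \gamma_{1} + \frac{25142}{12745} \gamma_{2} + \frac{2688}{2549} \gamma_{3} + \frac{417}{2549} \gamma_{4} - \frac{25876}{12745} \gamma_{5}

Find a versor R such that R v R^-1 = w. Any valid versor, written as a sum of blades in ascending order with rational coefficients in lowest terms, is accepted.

Key observation: q(v) = q(w) = \frac{3633}{400} (sandwiches preserve the norm), so R = v + w = \frac{5376}{2549} \gamma_{1} + \frac{6048}{2549} \gamma_{2} + \frac{2688}{2549} \gamma_{3} + \frac{8064}{2549} \gamma_{4} - \frac{3136}{2549} \gamma_{5} works whenever it is invertible — the component of v along it is kept and (v - w)/2 reverses, sending v to w.
Answer: \frac{5376}{2549} \gamma_{1} + \frac{6048}{2549} \gamma_{2} + \frac{2688}{2549} \gamma_{3} + \frac{8064}{2549} \gamma_{4} - \frac{3136}{2549} \gamma_{5}


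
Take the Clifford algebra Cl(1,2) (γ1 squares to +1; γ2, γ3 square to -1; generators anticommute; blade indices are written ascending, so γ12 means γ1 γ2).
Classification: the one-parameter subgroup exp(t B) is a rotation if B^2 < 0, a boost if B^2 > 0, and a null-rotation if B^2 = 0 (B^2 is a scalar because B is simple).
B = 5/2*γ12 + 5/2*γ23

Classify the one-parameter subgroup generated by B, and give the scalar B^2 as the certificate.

B^2 term by term: the squares give (5/2)^2*(γ12)^2 + (5/2)^2*(γ23)^2 = 25/4*(+1) + 25/4*(-1) = 0 (each basis 2-blade squares to minus the product of its generators' squares); cross terms between blades sharing an index anticommute and cancel. So B^2 = 0.
Answer: null-rotation, certificate B^2 = 0. Note: conjugating B changes its blade decomposition but never the scalar B^2 = 0, whose sign settles the classification.


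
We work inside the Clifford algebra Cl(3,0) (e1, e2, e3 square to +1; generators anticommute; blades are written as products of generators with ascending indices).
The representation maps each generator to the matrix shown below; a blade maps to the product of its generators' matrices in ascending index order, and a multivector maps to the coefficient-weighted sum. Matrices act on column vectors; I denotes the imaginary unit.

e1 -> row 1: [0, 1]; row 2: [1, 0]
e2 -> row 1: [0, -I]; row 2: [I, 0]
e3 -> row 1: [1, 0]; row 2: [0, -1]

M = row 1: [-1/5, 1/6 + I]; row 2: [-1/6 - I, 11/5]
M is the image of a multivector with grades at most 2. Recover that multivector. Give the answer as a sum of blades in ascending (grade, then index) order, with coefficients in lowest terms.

Method: 1, rho(e1), rho(e2), rho(e3) form a trace-orthogonal basis of the 2x2 complex matrices (tr(X Y) = 2 if X = Y, else 0), so M = m0*1 + m1*rho(e1) + m2*rho(e2) + m3*rho(e3) with m0 = tr(M)/2 = 1, m1 = tr(M rho(e1))/2 = 0, m2 = tr(M rho(e2))/2 = -1 + I/6, m3 = tr(M rho(e3))/2 = -6/5.
Multiplying table entries, the bivector images are rho(e1 e2) = I*rho(e3), rho(e1 e3) = -I*rho(e2), rho(e2 e3) = I*rho(e1); with real blade coefficients the real parts of m0..m3 are the coefficients of 1, e1, e2, e3 and the imaginary parts give the bivectors (e2 e3: Im m1, e1 e3: -Im m2, e1 e2: Im m3).
Answer: 1 - e2 - 6/5*e3 - 1/6*e1 e3


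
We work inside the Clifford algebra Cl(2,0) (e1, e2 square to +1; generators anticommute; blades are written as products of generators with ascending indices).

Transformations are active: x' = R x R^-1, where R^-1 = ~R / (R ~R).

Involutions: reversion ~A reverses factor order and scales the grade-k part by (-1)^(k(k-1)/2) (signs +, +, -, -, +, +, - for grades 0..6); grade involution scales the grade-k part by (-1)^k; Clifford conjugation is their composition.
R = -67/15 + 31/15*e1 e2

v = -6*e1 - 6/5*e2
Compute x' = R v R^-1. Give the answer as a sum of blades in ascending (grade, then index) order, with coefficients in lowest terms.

~R = -67/15 - 31/15*e1 e2, and R ~R = 218/9, so R^-1 = ~R / (218/9).
R v = 608/25*e1 + 444/25*e2
Answer: -40458/13625*e1 - 72894/13625*e2
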